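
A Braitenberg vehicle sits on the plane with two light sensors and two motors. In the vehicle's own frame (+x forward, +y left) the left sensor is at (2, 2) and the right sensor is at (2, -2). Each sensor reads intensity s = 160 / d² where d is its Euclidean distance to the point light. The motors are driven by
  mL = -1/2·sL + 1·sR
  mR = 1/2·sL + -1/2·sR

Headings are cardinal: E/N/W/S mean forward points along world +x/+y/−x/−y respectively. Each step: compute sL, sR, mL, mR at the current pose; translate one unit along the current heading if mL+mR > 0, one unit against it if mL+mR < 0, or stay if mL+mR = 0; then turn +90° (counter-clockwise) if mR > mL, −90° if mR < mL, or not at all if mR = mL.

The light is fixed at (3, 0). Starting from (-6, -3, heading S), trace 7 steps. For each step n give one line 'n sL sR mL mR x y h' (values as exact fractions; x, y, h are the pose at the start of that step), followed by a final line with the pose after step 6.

n=0: pose=(-6,-3,S); sL=80/37, sR=80/73; mL=40/2701, mR=1440/2701; mL+mR=40/73 → advance +1; mR−mL=1400/2701 → turn +1·90°
n=1: pose=(-6,-4,E); sL=160/53, sR=32/17; mL=336/901, mR=512/901; mL+mR=16/17 → advance +1; mR−mL=176/901 → turn +1·90°
n=2: pose=(-5,-4,N); sL=20/13, sR=4; mL=42/13, mR=-16/13; mL+mR=2 → advance +1; mR−mL=-58/13 → turn -1·90°
n=3: pose=(-5,-3,E); sL=160/37, sR=160/61; mL=1040/2257, mR=1920/2257; mL+mR=80/61 → advance +1; mR−mL=880/2257 → turn +1·90°
n=4: pose=(-4,-3,N); sL=80/41, sR=80/13; mL=2760/533, mR=-1120/533; mL+mR=40/13 → advance +1; mR−mL=-3880/533 → turn -1·90°
n=5: pose=(-4,-2,E); sL=32/5, sR=160/41; mL=144/205, mR=256/205; mL+mR=80/41 → advance +1; mR−mL=112/205 → turn +1·90°
n=6: pose=(-3,-2,N); sL=5/2, sR=10; mL=35/4, mR=-15/4; mL+mR=5 → advance +1; mR−mL=-25/2 → turn -1·90°

0 80/37 80/73 40/2701 1440/2701 -6 -3 S
1 160/53 32/17 336/901 512/901 -6 -4 E
2 20/13 4 42/13 -16/13 -5 -4 N
3 160/37 160/61 1040/2257 1920/2257 -5 -3 E
4 80/41 80/13 2760/533 -1120/533 -4 -3 N
5 32/5 160/41 144/205 256/205 -4 -2 E
6 5/2 10 35/4 -15/4 -3 -2 N
final -3 -1 E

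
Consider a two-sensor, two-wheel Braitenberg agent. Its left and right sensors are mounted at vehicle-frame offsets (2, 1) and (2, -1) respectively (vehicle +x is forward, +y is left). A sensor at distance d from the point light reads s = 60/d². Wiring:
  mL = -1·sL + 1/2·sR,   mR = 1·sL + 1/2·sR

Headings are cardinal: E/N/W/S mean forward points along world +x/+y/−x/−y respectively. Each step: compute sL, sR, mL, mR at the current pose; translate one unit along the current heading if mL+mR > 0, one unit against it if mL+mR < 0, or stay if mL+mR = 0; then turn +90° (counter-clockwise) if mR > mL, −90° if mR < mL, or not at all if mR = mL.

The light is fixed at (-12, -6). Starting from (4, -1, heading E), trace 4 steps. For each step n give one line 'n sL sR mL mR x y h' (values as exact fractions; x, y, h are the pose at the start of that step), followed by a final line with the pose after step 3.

n=0: pose=(4,-1,E); sL=1/6, sR=3/17; mL=-4/51, mR=13/51; mL+mR=3/17 → advance +1; mR−mL=1/3 → turn +1·90°
n=1: pose=(5,-1,N); sL=12/61, sR=60/373; mL=-2646/22753, mR=6306/22753; mL+mR=60/373 → advance +1; mR−mL=24/61 → turn +1·90°
n=2: pose=(5,0,W); sL=6/25, sR=30/137; mL=-447/3425, mR=1197/3425; mL+mR=30/137 → advance +1; mR−mL=12/25 → turn +1·90°
n=3: pose=(4,0,S); sL=12/61, sR=60/241; mL=-1062/14701, mR=4722/14701; mL+mR=60/241 → advance +1; mR−mL=24/61 → turn +1·90°

0 1/6 3/17 -4/51 13/51 4 -1 E
1 12/61 60/373 -2646/22753 6306/22753 5 -1 N
2 6/25 30/137 -447/3425 1197/3425 5 0 W
3 12/61 60/241 -1062/14701 4722/14701 4 0 S
final 4 -1 E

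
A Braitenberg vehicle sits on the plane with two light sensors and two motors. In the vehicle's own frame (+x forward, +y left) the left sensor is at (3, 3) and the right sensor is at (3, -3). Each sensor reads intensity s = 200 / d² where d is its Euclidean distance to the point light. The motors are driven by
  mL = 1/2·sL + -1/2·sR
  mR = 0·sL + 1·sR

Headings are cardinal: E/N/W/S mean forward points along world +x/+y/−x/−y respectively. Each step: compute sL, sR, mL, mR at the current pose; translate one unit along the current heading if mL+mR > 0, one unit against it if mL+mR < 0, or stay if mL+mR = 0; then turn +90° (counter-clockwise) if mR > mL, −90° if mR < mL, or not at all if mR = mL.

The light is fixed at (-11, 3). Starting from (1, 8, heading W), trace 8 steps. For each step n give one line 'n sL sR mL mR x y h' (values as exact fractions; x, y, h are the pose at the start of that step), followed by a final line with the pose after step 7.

0 40/17 40/29 240/493 40/29 1 8 W
1 1 50/17 -33/34 50/17 0 8 S
2 40/49 200/197 -960/9653 200/197 0 7 E
3 20/13 100/137 720/1781 100/137 1 7 N
4 40/17 40/29 240/493 40/29 1 8 W
5 1 50/17 -33/34 50/17 0 8 S
6 40/49 200/197 -960/9653 200/197 0 7 E
7 20/13 100/137 720/1781 100/137 1 7 N
final 1 8 W

n=0: pose=(1,8,W); sL=40/17, sR=40/29; mL=240/493, mR=40/29; mL+mR=920/493 → advance +1; mR−mL=440/493 → turn +1·90°
n=1: pose=(0,8,S); sL=1, sR=50/17; mL=-33/34, mR=50/17; mL+mR=67/34 → advance +1; mR−mL=133/34 → turn +1·90°
n=2: pose=(0,7,E); sL=40/49, sR=200/197; mL=-960/9653, mR=200/197; mL+mR=8840/9653 → advance +1; mR−mL=10760/9653 → turn +1·90°
n=3: pose=(1,7,N); sL=20/13, sR=100/137; mL=720/1781, mR=100/137; mL+mR=2020/1781 → advance +1; mR−mL=580/1781 → turn +1·90°
n=4: pose=(1,8,W); sL=40/17, sR=40/29; mL=240/493, mR=40/29; mL+mR=920/493 → advance +1; mR−mL=440/493 → turn +1·90°
n=5: pose=(0,8,S); sL=1, sR=50/17; mL=-33/34, mR=50/17; mL+mR=67/34 → advance +1; mR−mL=133/34 → turn +1·90°
n=6: pose=(0,7,E); sL=40/49, sR=200/197; mL=-960/9653, mR=200/197; mL+mR=8840/9653 → advance +1; mR−mL=10760/9653 → turn +1·90°
n=7: pose=(1,7,N); sL=20/13, sR=100/137; mL=720/1781, mR=100/137; mL+mR=2020/1781 → advance +1; mR−mL=580/1781 → turn +1·90°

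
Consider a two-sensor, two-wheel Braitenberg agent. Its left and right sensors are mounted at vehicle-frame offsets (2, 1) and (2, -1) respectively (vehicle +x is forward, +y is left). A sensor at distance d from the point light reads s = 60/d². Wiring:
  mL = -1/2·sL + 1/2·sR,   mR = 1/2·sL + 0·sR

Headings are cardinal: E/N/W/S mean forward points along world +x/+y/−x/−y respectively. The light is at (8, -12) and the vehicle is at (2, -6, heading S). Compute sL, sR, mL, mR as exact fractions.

60/41 12/13 -144/533 30/41

left sensor world pos  = (3, -8); dL² = 41
right sensor world pos = (1, -8); dR² = 65
sL = 60/41 = 60/41
sR = 60/65 = 12/13
mL = -1/2·sL + 1/2·sR = -144/533
mR = 1/2·sL + 0·sR = 30/41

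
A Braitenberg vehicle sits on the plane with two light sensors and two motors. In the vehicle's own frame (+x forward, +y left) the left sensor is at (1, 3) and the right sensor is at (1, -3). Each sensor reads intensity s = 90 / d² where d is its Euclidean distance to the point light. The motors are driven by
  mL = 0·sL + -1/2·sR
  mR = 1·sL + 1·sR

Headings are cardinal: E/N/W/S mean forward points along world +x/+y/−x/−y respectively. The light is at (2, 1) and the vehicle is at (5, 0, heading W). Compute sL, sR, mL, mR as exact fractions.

left sensor world pos  = (4, -3); dL² = 20
right sensor world pos = (4, 3); dR² = 8
sL = 90/20 = 9/2
sR = 90/8 = 45/4
mL = 0·sL + -1/2·sR = -45/8
mR = 1·sL + 1·sR = 63/4

9/2 45/4 -45/8 63/4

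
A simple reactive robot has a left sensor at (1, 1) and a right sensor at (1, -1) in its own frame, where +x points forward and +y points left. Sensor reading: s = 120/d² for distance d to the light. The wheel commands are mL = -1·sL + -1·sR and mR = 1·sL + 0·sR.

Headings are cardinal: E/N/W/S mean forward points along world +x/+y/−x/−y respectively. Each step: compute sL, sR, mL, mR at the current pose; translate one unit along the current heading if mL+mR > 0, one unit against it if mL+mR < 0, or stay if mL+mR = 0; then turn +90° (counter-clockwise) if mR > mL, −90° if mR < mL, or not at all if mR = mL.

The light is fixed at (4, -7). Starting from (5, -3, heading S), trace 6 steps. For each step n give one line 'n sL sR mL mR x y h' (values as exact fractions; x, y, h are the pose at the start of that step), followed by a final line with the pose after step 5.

n=0: pose=(5,-3,S); sL=120/13, sR=40/3; mL=-880/39, mR=120/13; mL+mR=-40/3 → advance -1; mR−mL=1240/39 → turn +1·90°
n=1: pose=(5,-2,E); sL=3, sR=6; mL=-9, mR=3; mL+mR=-6 → advance -1; mR−mL=12 → turn +1·90°
n=2: pose=(4,-2,N); sL=120/37, sR=120/37; mL=-240/37, mR=120/37; mL+mR=-120/37 → advance -1; mR−mL=360/37 → turn +1·90°
n=3: pose=(4,-3,W); sL=12, sR=60/13; mL=-216/13, mR=12; mL+mR=-60/13 → advance -1; mR−mL=372/13 → turn +1·90°
n=4: pose=(5,-3,S); sL=120/13, sR=40/3; mL=-880/39, mR=120/13; mL+mR=-40/3 → advance -1; mR−mL=1240/39 → turn +1·90°
n=5: pose=(5,-2,E); sL=3, sR=6; mL=-9, mR=3; mL+mR=-6 → advance -1; mR−mL=12 → turn +1·90°

0 120/13 40/3 -880/39 120/13 5 -3 S
1 3 6 -9 3 5 -2 E
2 120/37 120/37 -240/37 120/37 4 -2 N
3 12 60/13 -216/13 12 4 -3 W
4 120/13 40/3 -880/39 120/13 5 -3 S
5 3 6 -9 3 5 -2 E
final 4 -2 N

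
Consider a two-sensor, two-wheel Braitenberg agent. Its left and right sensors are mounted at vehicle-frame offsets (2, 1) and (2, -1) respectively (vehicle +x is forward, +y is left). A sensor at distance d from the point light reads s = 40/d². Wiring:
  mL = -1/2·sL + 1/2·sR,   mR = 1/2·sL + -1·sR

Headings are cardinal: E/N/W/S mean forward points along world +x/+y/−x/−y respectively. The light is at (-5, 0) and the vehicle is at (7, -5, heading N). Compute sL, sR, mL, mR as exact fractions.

left sensor world pos  = (6, -3); dL² = 130
right sensor world pos = (8, -3); dR² = 178
sL = 40/130 = 4/13
sR = 40/178 = 20/89
mL = -1/2·sL + 1/2·sR = -48/1157
mR = 1/2·sL + -1·sR = -82/1157

4/13 20/89 -48/1157 -82/1157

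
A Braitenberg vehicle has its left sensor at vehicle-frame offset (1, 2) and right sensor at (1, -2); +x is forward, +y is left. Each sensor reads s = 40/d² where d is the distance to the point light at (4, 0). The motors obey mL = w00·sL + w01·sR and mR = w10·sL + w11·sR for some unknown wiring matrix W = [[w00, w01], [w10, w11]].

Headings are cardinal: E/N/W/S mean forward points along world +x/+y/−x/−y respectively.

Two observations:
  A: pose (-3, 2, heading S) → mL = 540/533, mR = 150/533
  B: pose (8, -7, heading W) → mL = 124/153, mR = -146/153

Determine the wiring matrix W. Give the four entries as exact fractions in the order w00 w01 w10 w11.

1/2 1/2 1/2 -1

obs A: pose=(-3,2,S) → sL=20/13, sR=20/41, mL=540/533, mR=150/533
obs B: pose=(8,-7,W) → sL=4/9, sR=20/17, mL=124/153, mR=-146/153
sensor matrix S = [[20/13, 20/41], [4/9, 20/17]]; det S = 129920/81549
solve [mL_A; mL_B] = S·[w00; w01] and [mR_A; mR_B] = S·[w10; w11]:
  w00 = 1/2, w01 = 1/2, w10 = 1/2, w11 = -1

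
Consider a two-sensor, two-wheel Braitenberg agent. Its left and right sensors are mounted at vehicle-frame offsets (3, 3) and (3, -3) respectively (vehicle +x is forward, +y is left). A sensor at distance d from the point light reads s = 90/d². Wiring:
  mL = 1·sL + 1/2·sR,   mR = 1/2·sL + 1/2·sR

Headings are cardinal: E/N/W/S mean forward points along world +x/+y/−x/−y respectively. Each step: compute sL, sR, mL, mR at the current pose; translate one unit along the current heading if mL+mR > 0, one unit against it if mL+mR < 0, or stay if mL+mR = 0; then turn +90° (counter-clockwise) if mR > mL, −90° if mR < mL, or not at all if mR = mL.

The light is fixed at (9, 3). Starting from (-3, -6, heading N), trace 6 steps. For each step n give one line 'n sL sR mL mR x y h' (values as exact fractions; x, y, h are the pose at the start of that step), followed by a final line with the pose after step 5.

0 10/29 10/13 275/377 210/377 -3 -6 N
1 45/53 45/101 11475/10706 3465/5353 -3 -5 E
2 18/37 90/317 7371/11729 4518/11729 -2 -5 S
3 9/34 45/116 1809/3944 1287/3944 -2 -6 W
4 10/29 10/13 275/377 210/377 -3 -6 N
5 45/53 45/101 11475/10706 3465/5353 -3 -5 E
final -2 -5 S

n=0: pose=(-3,-6,N); sL=10/29, sR=10/13; mL=275/377, mR=210/377; mL+mR=485/377 → advance +1; mR−mL=-5/29 → turn -1·90°
n=1: pose=(-3,-5,E); sL=45/53, sR=45/101; mL=11475/10706, mR=3465/5353; mL+mR=18405/10706 → advance +1; mR−mL=-45/106 → turn -1·90°
n=2: pose=(-2,-5,S); sL=18/37, sR=90/317; mL=7371/11729, mR=4518/11729; mL+mR=11889/11729 → advance +1; mR−mL=-9/37 → turn -1·90°
n=3: pose=(-2,-6,W); sL=9/34, sR=45/116; mL=1809/3944, mR=1287/3944; mL+mR=387/493 → advance +1; mR−mL=-9/68 → turn -1·90°
n=4: pose=(-3,-6,N); sL=10/29, sR=10/13; mL=275/377, mR=210/377; mL+mR=485/377 → advance +1; mR−mL=-5/29 → turn -1·90°
n=5: pose=(-3,-5,E); sL=45/53, sR=45/101; mL=11475/10706, mR=3465/5353; mL+mR=18405/10706 → advance +1; mR−mL=-45/106 → turn -1·90°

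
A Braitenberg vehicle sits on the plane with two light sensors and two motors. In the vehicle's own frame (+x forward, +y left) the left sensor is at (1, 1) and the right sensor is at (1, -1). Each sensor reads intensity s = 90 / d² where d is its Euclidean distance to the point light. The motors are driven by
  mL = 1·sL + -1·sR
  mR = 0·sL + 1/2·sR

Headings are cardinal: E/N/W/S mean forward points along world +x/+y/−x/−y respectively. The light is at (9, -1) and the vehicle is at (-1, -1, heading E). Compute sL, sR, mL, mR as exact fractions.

45/41 45/41 0 45/82

left sensor world pos  = (0, 0); dL² = 82
right sensor world pos = (0, -2); dR² = 82
sL = 90/82 = 45/41
sR = 90/82 = 45/41
mL = 1·sL + -1·sR = 0
mR = 0·sL + 1/2·sR = 45/82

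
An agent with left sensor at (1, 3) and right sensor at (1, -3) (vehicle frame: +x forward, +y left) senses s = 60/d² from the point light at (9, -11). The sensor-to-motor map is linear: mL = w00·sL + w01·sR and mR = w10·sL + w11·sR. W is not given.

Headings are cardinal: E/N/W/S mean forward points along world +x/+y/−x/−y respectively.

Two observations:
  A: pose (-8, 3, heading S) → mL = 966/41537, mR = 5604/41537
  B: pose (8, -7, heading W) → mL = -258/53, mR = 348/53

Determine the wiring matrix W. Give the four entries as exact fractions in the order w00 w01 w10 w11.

obs A: pose=(-8,3,S) → sL=12/73, sR=60/569, mL=966/41537, mR=5604/41537
obs B: pose=(8,-7,W) → sL=12, sR=60/53, mL=-258/53, mR=348/53
sensor matrix S = [[12/73, 60/569], [12, 60/53]]; det S = -2376000/2201461
solve [mL_A; mL_B] = S·[w00; w01] and [mR_A; mR_B] = S·[w10; w11]:
  w00 = -1/2, w01 = 1, w10 = 1/2, w11 = 1/2

-1/2 1 1/2 1/2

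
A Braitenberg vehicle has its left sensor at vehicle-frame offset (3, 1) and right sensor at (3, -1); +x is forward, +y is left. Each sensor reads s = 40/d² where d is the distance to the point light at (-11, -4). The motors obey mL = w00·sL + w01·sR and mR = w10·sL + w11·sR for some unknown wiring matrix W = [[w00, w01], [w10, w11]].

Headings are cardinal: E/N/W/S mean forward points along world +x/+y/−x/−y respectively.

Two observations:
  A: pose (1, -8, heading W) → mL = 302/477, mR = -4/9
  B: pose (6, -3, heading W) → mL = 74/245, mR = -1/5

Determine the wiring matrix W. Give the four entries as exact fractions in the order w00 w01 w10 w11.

obs A: pose=(1,-8,W) → sL=20/53, sR=4/9, mL=302/477, mR=-4/9
obs B: pose=(6,-3,W) → sL=10/49, sR=1/5, mL=74/245, mR=-1/5
sensor matrix S = [[20/53, 4/9], [10/49, 1/5]]; det S = -356/23373
solve [mL_A; mL_B] = S·[w00; w01] and [mR_A; mR_B] = S·[w10; w11]:
  w00 = 1/2, w01 = 1, w10 = 0, w11 = -1

1/2 1 0 -1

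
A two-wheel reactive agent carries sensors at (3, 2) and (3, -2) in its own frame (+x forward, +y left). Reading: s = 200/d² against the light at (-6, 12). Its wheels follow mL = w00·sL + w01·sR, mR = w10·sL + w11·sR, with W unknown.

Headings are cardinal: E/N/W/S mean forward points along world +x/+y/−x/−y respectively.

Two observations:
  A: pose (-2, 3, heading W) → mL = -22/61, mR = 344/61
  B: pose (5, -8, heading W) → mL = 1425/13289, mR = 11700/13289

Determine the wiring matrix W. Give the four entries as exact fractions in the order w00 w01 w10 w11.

1 -1/2 1 1

obs A: pose=(-2,3,W) → sL=100/61, sR=4, mL=-22/61, mR=344/61
obs B: pose=(5,-8,W) → sL=50/137, sR=50/97, mL=1425/13289, mR=11700/13289
sensor matrix S = [[100/61, 4], [50/137, 50/97]]; det S = -498400/810629
solve [mL_A; mL_B] = S·[w00; w01] and [mR_A; mR_B] = S·[w10; w11]:
  w00 = 1, w01 = -1/2, w10 = 1, w11 = 1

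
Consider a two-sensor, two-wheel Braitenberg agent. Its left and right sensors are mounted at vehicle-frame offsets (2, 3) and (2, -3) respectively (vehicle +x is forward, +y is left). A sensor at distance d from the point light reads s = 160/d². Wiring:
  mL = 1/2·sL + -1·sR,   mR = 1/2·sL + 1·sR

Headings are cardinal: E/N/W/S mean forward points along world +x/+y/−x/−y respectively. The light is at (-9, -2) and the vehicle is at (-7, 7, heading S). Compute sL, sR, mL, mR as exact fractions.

80/37 16/5 -392/185 792/185

left sensor world pos  = (-4, 5); dL² = 74
right sensor world pos = (-10, 5); dR² = 50
sL = 160/74 = 80/37
sR = 160/50 = 16/5
mL = 1/2·sL + -1·sR = -392/185
mR = 1/2·sL + 1·sR = 792/185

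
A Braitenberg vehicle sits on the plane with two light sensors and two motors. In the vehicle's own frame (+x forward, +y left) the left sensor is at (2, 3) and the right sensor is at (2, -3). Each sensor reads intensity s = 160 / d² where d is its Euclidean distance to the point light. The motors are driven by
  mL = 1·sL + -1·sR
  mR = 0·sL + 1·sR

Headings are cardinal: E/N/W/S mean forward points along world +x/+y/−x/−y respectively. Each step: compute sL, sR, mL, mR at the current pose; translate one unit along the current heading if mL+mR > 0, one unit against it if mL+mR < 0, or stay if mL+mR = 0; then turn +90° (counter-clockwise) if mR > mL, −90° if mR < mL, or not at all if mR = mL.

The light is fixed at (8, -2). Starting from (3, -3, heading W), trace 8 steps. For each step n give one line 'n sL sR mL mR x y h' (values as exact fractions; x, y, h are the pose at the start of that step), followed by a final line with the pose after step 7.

n=0: pose=(3,-3,W); sL=32/13, sR=160/53; mL=-384/689, mR=160/53; mL+mR=32/13 → advance +1; mR−mL=2464/689 → turn +1·90°
n=1: pose=(2,-3,S); sL=80/9, sR=16/9; mL=64/9, mR=16/9; mL+mR=80/9 → advance +1; mR−mL=-16/3 → turn -1·90°
n=2: pose=(2,-4,W); sL=160/89, sR=32/13; mL=-768/1157, mR=32/13; mL+mR=160/89 → advance +1; mR−mL=3616/1157 → turn +1·90°
n=3: pose=(1,-4,S); sL=5, sR=40/29; mL=105/29, mR=40/29; mL+mR=5 → advance +1; mR−mL=-65/29 → turn -1·90°
n=4: pose=(1,-5,W); sL=160/117, sR=160/81; mL=-640/1053, mR=160/81; mL+mR=160/117 → advance +1; mR−mL=2720/1053 → turn +1·90°
n=5: pose=(0,-5,S); sL=16/5, sR=80/73; mL=768/365, mR=80/73; mL+mR=16/5 → advance +1; mR−mL=-368/365 → turn -1·90°
n=6: pose=(0,-6,W); sL=160/149, sR=160/101; mL=-7680/15049, mR=160/101; mL+mR=160/149 → advance +1; mR−mL=31520/15049 → turn +1·90°
n=7: pose=(-1,-6,S); sL=20/9, sR=8/9; mL=4/3, mR=8/9; mL+mR=20/9 → advance +1; mR−mL=-4/9 → turn -1·90°

0 32/13 160/53 -384/689 160/53 3 -3 W
1 80/9 16/9 64/9 16/9 2 -3 S
2 160/89 32/13 -768/1157 32/13 2 -4 W
3 5 40/29 105/29 40/29 1 -4 S
4 160/117 160/81 -640/1053 160/81 1 -5 W
5 16/5 80/73 768/365 80/73 0 -5 S
6 160/149 160/101 -7680/15049 160/101 0 -6 W
7 20/9 8/9 4/3 8/9 -1 -6 S
final -1 -7 W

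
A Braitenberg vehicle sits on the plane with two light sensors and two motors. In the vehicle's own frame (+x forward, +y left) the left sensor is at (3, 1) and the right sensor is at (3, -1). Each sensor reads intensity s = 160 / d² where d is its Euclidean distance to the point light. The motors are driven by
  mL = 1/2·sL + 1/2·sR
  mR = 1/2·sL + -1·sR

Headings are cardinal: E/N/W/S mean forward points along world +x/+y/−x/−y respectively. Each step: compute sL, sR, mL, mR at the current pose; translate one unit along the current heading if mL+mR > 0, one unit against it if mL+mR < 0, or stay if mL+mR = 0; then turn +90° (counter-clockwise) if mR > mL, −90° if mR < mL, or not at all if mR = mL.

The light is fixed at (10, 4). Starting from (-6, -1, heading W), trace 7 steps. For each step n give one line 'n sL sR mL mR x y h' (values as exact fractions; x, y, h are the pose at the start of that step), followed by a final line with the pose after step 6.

n=0: pose=(-6,-1,W); sL=160/397, sR=160/377; mL=61920/149669, mR=-33360/149669; mL+mR=28560/149669 → advance +1; mR−mL=-240/377 → turn -1·90°
n=1: pose=(-7,-1,N); sL=20/41, sR=8/13; mL=294/533, mR=-198/533; mL+mR=96/533 → advance +1; mR−mL=-12/13 → turn -1·90°
n=2: pose=(-7,0,E); sL=32/41, sR=160/221; mL=6816/9061, mR=-3024/9061; mL+mR=3792/9061 → advance +1; mR−mL=-240/221 → turn -1·90°
n=3: pose=(-6,0,S); sL=80/137, sR=80/169; mL=12240/23153, mR=-4200/23153; mL+mR=8040/23153 → advance +1; mR−mL=-120/169 → turn -1·90°
n=4: pose=(-6,-1,W); sL=160/397, sR=160/377; mL=61920/149669, mR=-33360/149669; mL+mR=28560/149669 → advance +1; mR−mL=-240/377 → turn -1·90°
n=5: pose=(-7,-1,N); sL=20/41, sR=8/13; mL=294/533, mR=-198/533; mL+mR=96/533 → advance +1; mR−mL=-12/13 → turn -1·90°
n=6: pose=(-7,0,E); sL=32/41, sR=160/221; mL=6816/9061, mR=-3024/9061; mL+mR=3792/9061 → advance +1; mR−mL=-240/221 → turn -1·90°

0 160/397 160/377 61920/149669 -33360/149669 -6 -1 W
1 20/41 8/13 294/533 -198/533 -7 -1 N
2 32/41 160/221 6816/9061 -3024/9061 -7 0 E
3 80/137 80/169 12240/23153 -4200/23153 -6 0 S
4 160/397 160/377 61920/149669 -33360/149669 -6 -1 W
5 20/41 8/13 294/533 -198/533 -7 -1 N
6 32/41 160/221 6816/9061 -3024/9061 -7 0 E
final -6 0 S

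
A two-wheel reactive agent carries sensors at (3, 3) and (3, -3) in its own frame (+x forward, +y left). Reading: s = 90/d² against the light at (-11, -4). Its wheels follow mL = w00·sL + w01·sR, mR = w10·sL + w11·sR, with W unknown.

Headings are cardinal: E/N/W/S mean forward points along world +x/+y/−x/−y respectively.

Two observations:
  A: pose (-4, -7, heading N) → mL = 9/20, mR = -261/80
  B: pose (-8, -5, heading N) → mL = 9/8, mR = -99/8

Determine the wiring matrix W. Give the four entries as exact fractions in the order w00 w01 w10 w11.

0 1/2 -1/2 -1/2

obs A: pose=(-4,-7,N) → sL=45/8, sR=9/10, mL=9/20, mR=-261/80
obs B: pose=(-8,-5,N) → sL=45/2, sR=9/4, mL=9/8, mR=-99/8
sensor matrix S = [[45/8, 9/10], [45/2, 9/4]]; det S = -243/32
solve [mL_A; mL_B] = S·[w00; w01] and [mR_A; mR_B] = S·[w10; w11]:
  w00 = 0, w01 = 1/2, w10 = -1/2, w11 = -1/2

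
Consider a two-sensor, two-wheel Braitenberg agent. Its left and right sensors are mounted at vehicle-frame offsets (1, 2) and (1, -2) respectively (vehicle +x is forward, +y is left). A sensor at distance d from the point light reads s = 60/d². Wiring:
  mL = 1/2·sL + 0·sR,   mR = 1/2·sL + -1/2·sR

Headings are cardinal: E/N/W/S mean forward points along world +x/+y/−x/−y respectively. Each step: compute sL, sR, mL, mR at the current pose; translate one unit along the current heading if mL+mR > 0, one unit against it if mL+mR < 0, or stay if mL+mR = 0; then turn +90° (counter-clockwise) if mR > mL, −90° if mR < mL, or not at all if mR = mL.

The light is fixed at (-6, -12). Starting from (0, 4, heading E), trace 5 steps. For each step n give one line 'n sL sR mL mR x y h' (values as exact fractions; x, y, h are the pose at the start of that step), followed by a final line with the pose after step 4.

0 60/373 12/49 30/373 -768/18277 0 4 E
1 10/51 6/25 5/51 -28/1275 1 4 S
2 12/41 12/65 6/41 144/2665 1 3 W
3 15/68 3/16 15/136 9/544 0 3 N
4 60/373 12/49 30/373 -768/18277 0 4 E
final 1 4 S

n=0: pose=(0,4,E); sL=60/373, sR=12/49; mL=30/373, mR=-768/18277; mL+mR=702/18277 → advance +1; mR−mL=-6/49 → turn -1·90°
n=1: pose=(1,4,S); sL=10/51, sR=6/25; mL=5/51, mR=-28/1275; mL+mR=97/1275 → advance +1; mR−mL=-3/25 → turn -1·90°
n=2: pose=(1,3,W); sL=12/41, sR=12/65; mL=6/41, mR=144/2665; mL+mR=534/2665 → advance +1; mR−mL=-6/65 → turn -1·90°
n=3: pose=(0,3,N); sL=15/68, sR=3/16; mL=15/136, mR=9/544; mL+mR=69/544 → advance +1; mR−mL=-3/32 → turn -1·90°
n=4: pose=(0,4,E); sL=60/373, sR=12/49; mL=30/373, mR=-768/18277; mL+mR=702/18277 → advance +1; mR−mL=-6/49 → turn -1·90°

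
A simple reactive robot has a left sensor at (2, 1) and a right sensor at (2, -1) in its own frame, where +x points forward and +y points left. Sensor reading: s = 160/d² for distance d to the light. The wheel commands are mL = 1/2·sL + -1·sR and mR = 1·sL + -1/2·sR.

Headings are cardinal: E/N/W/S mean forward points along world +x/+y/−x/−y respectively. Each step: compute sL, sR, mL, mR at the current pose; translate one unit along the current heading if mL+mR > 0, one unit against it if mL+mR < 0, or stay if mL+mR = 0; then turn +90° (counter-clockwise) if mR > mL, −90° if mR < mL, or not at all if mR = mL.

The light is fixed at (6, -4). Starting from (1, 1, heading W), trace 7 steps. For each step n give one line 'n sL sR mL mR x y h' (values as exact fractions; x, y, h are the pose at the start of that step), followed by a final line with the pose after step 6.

0 32/13 32/17 -144/221 336/221 1 1 W
1 80/17 80/29 -200/493 1640/493 0 1 S
2 160/41 32/5 -912/205 144/205 0 0 E
3 8/5 20/9 -64/45 22/45 -1 0 N
4 32/17 160/97 -1168/1649 1744/1649 -1 -1 W
5 16/5 80/41 -72/205 456/205 -2 -1 S
6 32/9 160/37 -848/333 464/333 -2 -2 E
final -3 -2 N

n=0: pose=(1,1,W); sL=32/13, sR=32/17; mL=-144/221, mR=336/221; mL+mR=192/221 → advance +1; mR−mL=480/221 → turn +1·90°
n=1: pose=(0,1,S); sL=80/17, sR=80/29; mL=-200/493, mR=1640/493; mL+mR=1440/493 → advance +1; mR−mL=1840/493 → turn +1·90°
n=2: pose=(0,0,E); sL=160/41, sR=32/5; mL=-912/205, mR=144/205; mL+mR=-768/205 → advance -1; mR−mL=1056/205 → turn +1·90°
n=3: pose=(-1,0,N); sL=8/5, sR=20/9; mL=-64/45, mR=22/45; mL+mR=-14/15 → advance -1; mR−mL=86/45 → turn +1·90°
n=4: pose=(-1,-1,W); sL=32/17, sR=160/97; mL=-1168/1649, mR=1744/1649; mL+mR=576/1649 → advance +1; mR−mL=2912/1649 → turn +1·90°
n=5: pose=(-2,-1,S); sL=16/5, sR=80/41; mL=-72/205, mR=456/205; mL+mR=384/205 → advance +1; mR−mL=528/205 → turn +1·90°
n=6: pose=(-2,-2,E); sL=32/9, sR=160/37; mL=-848/333, mR=464/333; mL+mR=-128/111 → advance -1; mR−mL=1312/333 → turn +1·90°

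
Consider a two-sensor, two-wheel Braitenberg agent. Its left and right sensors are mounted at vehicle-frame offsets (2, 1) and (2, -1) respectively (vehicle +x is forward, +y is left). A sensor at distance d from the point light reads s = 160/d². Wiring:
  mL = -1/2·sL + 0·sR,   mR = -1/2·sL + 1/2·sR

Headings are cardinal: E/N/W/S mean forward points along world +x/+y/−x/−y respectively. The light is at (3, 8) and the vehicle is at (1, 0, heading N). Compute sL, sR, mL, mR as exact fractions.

left sensor world pos  = (0, 2); dL² = 45
right sensor world pos = (2, 2); dR² = 37
sL = 160/45 = 32/9
sR = 160/37 = 160/37
mL = -1/2·sL + 0·sR = -16/9
mR = -1/2·sL + 1/2·sR = 128/333

32/9 160/37 -16/9 128/333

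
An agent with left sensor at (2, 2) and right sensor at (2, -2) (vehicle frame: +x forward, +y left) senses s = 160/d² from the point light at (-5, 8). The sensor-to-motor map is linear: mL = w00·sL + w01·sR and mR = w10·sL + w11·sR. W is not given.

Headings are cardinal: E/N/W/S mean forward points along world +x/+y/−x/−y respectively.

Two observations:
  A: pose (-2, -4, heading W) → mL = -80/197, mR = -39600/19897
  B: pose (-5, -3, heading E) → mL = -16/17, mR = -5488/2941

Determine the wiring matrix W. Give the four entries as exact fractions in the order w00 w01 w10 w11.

obs A: pose=(-2,-4,W) → sL=160/197, sR=160/101, mL=-80/197, mR=-39600/19897
obs B: pose=(-5,-3,E) → sL=32/17, sR=160/173, mL=-16/17, mR=-5488/2941
sensor matrix S = [[160/197, 160/101], [32/17, 160/173]]; det S = -130539520/58517077
solve [mL_A; mL_B] = S·[w00; w01] and [mR_A; mR_B] = S·[w10; w11]:
  w00 = -1/2, w01 = 0, w10 = -1/2, w11 = -1

-1/2 0 -1/2 -1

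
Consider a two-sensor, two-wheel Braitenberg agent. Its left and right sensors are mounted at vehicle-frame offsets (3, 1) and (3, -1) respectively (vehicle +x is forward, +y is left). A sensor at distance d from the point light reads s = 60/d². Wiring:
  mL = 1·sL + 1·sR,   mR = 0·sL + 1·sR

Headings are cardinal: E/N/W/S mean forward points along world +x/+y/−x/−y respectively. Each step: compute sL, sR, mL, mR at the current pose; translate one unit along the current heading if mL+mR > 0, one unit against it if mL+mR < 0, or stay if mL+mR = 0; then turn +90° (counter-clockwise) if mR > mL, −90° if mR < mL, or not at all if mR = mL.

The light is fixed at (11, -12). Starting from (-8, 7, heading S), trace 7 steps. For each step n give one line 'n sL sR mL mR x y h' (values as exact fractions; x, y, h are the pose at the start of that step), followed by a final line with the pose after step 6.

0 3/29 15/164 927/4756 15/164 -8 7 S
1 60/773 12/169 19416/130637 12/169 -8 6 W
2 10/147 30/401 8420/58947 30/401 -9 6 N
3 60/689 60/613 78120/422357 60/613 -9 7 E
4 3/29 15/164 927/4756 15/164 -8 7 S
5 60/773 12/169 19416/130637 12/169 -8 6 W
6 10/147 30/401 8420/58947 30/401 -9 6 N
final -9 7 E

n=0: pose=(-8,7,S); sL=3/29, sR=15/164; mL=927/4756, mR=15/164; mL+mR=681/2378 → advance +1; mR−mL=-3/29 → turn -1·90°
n=1: pose=(-8,6,W); sL=60/773, sR=12/169; mL=19416/130637, mR=12/169; mL+mR=28692/130637 → advance +1; mR−mL=-60/773 → turn -1·90°
n=2: pose=(-9,6,N); sL=10/147, sR=30/401; mL=8420/58947, mR=30/401; mL+mR=12830/58947 → advance +1; mR−mL=-10/147 → turn -1·90°
n=3: pose=(-9,7,E); sL=60/689, sR=60/613; mL=78120/422357, mR=60/613; mL+mR=119460/422357 → advance +1; mR−mL=-60/689 → turn -1·90°
n=4: pose=(-8,7,S); sL=3/29, sR=15/164; mL=927/4756, mR=15/164; mL+mR=681/2378 → advance +1; mR−mL=-3/29 → turn -1·90°
n=5: pose=(-8,6,W); sL=60/773, sR=12/169; mL=19416/130637, mR=12/169; mL+mR=28692/130637 → advance +1; mR−mL=-60/773 → turn -1·90°
n=6: pose=(-9,6,N); sL=10/147, sR=30/401; mL=8420/58947, mR=30/401; mL+mR=12830/58947 → advance +1; mR−mL=-10/147 → turn -1·90°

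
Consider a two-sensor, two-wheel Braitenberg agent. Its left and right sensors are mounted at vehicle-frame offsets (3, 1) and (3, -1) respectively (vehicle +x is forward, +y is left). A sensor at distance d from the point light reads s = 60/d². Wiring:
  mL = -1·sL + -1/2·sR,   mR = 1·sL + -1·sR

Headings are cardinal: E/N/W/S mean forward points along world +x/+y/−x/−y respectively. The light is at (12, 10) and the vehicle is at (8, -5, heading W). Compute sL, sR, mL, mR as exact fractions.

12/61 12/49 -954/2989 -144/2989

left sensor world pos  = (5, -6); dL² = 305
right sensor world pos = (5, -4); dR² = 245
sL = 60/305 = 12/61
sR = 60/245 = 12/49
mL = -1·sL + -1/2·sR = -954/2989
mR = 1·sL + -1·sR = -144/2989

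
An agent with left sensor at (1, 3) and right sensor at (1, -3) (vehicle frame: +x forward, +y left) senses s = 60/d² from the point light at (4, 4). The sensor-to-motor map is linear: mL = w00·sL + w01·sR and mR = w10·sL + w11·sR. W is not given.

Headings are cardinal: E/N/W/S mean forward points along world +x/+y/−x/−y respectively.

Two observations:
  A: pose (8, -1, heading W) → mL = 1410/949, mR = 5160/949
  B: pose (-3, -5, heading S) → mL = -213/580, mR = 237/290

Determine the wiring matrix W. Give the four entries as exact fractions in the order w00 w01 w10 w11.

-1 1/2 1 1

obs A: pose=(8,-1,W) → sL=60/73, sR=60/13, mL=1410/949, mR=5160/949
obs B: pose=(-3,-5,S) → sL=15/29, sR=3/10, mL=-213/580, mR=237/290
sensor matrix S = [[60/73, 60/13], [15/29, 3/10]]; det S = -58914/27521
solve [mL_A; mL_B] = S·[w00; w01] and [mR_A; mR_B] = S·[w10; w11]:
  w00 = -1, w01 = 1/2, w10 = 1, w11 = 1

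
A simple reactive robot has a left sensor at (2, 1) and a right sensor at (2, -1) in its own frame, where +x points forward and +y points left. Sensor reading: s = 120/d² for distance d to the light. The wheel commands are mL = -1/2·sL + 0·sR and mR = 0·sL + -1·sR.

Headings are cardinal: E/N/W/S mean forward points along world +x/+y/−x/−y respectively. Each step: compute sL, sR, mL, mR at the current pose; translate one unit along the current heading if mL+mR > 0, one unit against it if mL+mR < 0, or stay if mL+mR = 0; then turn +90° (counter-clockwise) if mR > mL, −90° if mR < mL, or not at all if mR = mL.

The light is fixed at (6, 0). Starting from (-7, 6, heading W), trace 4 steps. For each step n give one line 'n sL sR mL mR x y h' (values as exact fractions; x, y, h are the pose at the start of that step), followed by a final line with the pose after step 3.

n=0: pose=(-7,6,W); sL=12/25, sR=60/137; mL=-6/25, mR=-60/137; mL+mR=-2322/3425 → advance -1; mR−mL=-678/3425 → turn -1·90°
n=1: pose=(-6,6,N); sL=120/233, sR=24/37; mL=-60/233, mR=-24/37; mL+mR=-7812/8621 → advance -1; mR−mL=-3372/8621 → turn -1·90°
n=2: pose=(-6,5,E); sL=15/17, sR=30/29; mL=-15/34, mR=-30/29; mL+mR=-1455/986 → advance -1; mR−mL=-585/986 → turn -1·90°
n=3: pose=(-7,5,S); sL=40/51, sR=24/41; mL=-20/51, mR=-24/41; mL+mR=-2044/2091 → advance -1; mR−mL=-404/2091 → turn -1·90°

0 12/25 60/137 -6/25 -60/137 -7 6 W
1 120/233 24/37 -60/233 -24/37 -6 6 N
2 15/17 30/29 -15/34 -30/29 -6 5 E
3 40/51 24/41 -20/51 -24/41 -7 5 S
final -7 6 W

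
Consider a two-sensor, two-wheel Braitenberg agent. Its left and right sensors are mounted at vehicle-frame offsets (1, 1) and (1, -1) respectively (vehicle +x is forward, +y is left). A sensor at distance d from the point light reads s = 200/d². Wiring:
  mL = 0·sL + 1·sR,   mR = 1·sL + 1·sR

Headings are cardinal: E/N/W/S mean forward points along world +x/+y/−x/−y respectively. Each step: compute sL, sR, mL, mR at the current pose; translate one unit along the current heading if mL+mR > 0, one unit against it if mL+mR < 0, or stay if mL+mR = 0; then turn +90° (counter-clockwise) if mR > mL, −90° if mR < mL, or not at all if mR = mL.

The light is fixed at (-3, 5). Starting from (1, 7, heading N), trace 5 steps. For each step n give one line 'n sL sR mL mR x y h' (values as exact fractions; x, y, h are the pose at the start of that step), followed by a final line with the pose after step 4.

n=0: pose=(1,7,N); sL=100/9, sR=100/17; mL=100/17, mR=2600/153; mL+mR=3500/153 → advance +1; mR−mL=100/9 → turn +1·90°
n=1: pose=(1,8,W); sL=200/13, sR=8; mL=8, mR=304/13; mL+mR=408/13 → advance +1; mR−mL=200/13 → turn +1·90°
n=2: pose=(0,8,S); sL=10, sR=25; mL=25, mR=35; mL+mR=60 → advance +1; mR−mL=10 → turn +1·90°
n=3: pose=(0,7,E); sL=8, sR=200/17; mL=200/17, mR=336/17; mL+mR=536/17 → advance +1; mR−mL=8 → turn +1·90°
n=4: pose=(1,7,N); sL=100/9, sR=100/17; mL=100/17, mR=2600/153; mL+mR=3500/153 → advance +1; mR−mL=100/9 → turn +1·90°

0 100/9 100/17 100/17 2600/153 1 7 N
1 200/13 8 8 304/13 1 8 W
2 10 25 25 35 0 8 S
3 8 200/17 200/17 336/17 0 7 E
4 100/9 100/17 100/17 2600/153 1 7 N
final 1 8 W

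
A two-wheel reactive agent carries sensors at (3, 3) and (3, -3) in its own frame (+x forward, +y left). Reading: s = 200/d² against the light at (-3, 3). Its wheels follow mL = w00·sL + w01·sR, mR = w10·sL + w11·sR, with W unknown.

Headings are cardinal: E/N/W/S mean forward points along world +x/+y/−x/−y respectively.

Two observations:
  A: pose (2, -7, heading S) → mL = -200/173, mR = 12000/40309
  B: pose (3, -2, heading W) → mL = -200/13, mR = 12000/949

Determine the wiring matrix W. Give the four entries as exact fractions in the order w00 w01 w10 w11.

0 -1 -1 1

obs A: pose=(2,-7,S) → sL=200/233, sR=200/173, mL=-200/173, mR=12000/40309
obs B: pose=(3,-2,W) → sL=200/73, sR=200/13, mL=-200/13, mR=12000/949
sensor matrix S = [[200/233, 200/173], [200/73, 200/13]]; det S = 384000000/38253241
solve [mL_A; mL_B] = S·[w00; w01] and [mR_A; mR_B] = S·[w10; w11]:
  w00 = 0, w01 = -1, w10 = -1, w11 = 1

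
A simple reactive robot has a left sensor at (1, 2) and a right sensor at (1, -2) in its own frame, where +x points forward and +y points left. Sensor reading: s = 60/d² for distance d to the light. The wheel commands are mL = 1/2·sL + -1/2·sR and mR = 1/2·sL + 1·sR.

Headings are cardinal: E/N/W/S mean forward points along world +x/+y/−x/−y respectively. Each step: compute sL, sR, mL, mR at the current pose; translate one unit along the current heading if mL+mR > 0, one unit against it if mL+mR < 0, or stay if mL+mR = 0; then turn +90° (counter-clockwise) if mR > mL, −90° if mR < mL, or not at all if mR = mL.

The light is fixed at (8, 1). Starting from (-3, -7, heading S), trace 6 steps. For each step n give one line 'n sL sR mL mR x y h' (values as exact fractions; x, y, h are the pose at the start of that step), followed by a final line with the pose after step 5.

n=0: pose=(-3,-7,S); sL=10/27, sR=6/25; mL=44/675, mR=287/675; mL+mR=331/675 → advance +1; mR−mL=9/25 → turn +1·90°
n=1: pose=(-3,-8,E); sL=60/149, sR=60/221; mL=2160/32929, mR=15570/32929; mL+mR=17730/32929 → advance +1; mR−mL=90/221 → turn +1·90°
n=2: pose=(-2,-8,N); sL=15/52, sR=15/32; mL=-75/832, mR=255/416; mL+mR=435/832 → advance +1; mR−mL=45/64 → turn +1·90°
n=3: pose=(-2,-7,W); sL=60/221, sR=60/157; mL=-1920/34697, mR=17970/34697; mL+mR=16050/34697 → advance +1; mR−mL=90/157 → turn +1·90°
n=4: pose=(-3,-7,S); sL=10/27, sR=6/25; mL=44/675, mR=287/675; mL+mR=331/675 → advance +1; mR−mL=9/25 → turn +1·90°
n=5: pose=(-3,-8,E); sL=60/149, sR=60/221; mL=2160/32929, mR=15570/32929; mL+mR=17730/32929 → advance +1; mR−mL=90/221 → turn +1·90°

0 10/27 6/25 44/675 287/675 -3 -7 S
1 60/149 60/221 2160/32929 15570/32929 -3 -8 E
2 15/52 15/32 -75/832 255/416 -2 -8 N
3 60/221 60/157 -1920/34697 17970/34697 -2 -7 W
4 10/27 6/25 44/675 287/675 -3 -7 S
5 60/149 60/221 2160/32929 15570/32929 -3 -8 E
final -2 -8 N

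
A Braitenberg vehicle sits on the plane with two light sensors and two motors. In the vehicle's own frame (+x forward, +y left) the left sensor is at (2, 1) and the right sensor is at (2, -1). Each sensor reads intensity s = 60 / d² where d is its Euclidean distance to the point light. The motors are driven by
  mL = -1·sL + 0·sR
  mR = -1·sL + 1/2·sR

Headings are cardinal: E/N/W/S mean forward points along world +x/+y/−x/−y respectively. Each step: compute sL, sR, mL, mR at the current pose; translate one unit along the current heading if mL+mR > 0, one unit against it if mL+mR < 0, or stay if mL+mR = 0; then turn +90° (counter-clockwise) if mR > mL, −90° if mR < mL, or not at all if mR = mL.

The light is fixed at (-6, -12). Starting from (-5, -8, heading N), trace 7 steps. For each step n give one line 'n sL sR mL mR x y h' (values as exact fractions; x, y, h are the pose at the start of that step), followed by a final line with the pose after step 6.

n=0: pose=(-5,-8,N); sL=5/3, sR=3/2; mL=-5/3, mR=-11/12; mL+mR=-31/12 → advance -1; mR−mL=3/4 → turn +1·90°
n=1: pose=(-5,-9,W); sL=12, sR=60/17; mL=-12, mR=-174/17; mL+mR=-378/17 → advance -1; mR−mL=30/17 → turn +1·90°
n=2: pose=(-4,-9,S); sL=6, sR=30; mL=-6, mR=9; mL+mR=3 → advance +1; mR−mL=15 → turn +1·90°
n=3: pose=(-4,-10,E); sL=12/5, sR=60/17; mL=-12/5, mR=-54/85; mL+mR=-258/85 → advance -1; mR−mL=30/17 → turn +1·90°
n=4: pose=(-5,-10,N); sL=15/4, sR=3; mL=-15/4, mR=-9/4; mL+mR=-6 → advance -1; mR−mL=3/2 → turn +1·90°
n=5: pose=(-5,-11,W); sL=60, sR=12; mL=-60, mR=-54; mL+mR=-114 → advance -1; mR−mL=6 → turn +1·90°
n=6: pose=(-4,-11,S); sL=6, sR=30; mL=-6, mR=9; mL+mR=3 → advance +1; mR−mL=15 → turn +1·90°

0 5/3 3/2 -5/3 -11/12 -5 -8 N
1 12 60/17 -12 -174/17 -5 -9 W
2 6 30 -6 9 -4 -9 S
3 12/5 60/17 -12/5 -54/85 -4 -10 E
4 15/4 3 -15/4 -9/4 -5 -10 N
5 60 12 -60 -54 -5 -11 W
6 6 30 -6 9 -4 -11 S
final -4 -12 E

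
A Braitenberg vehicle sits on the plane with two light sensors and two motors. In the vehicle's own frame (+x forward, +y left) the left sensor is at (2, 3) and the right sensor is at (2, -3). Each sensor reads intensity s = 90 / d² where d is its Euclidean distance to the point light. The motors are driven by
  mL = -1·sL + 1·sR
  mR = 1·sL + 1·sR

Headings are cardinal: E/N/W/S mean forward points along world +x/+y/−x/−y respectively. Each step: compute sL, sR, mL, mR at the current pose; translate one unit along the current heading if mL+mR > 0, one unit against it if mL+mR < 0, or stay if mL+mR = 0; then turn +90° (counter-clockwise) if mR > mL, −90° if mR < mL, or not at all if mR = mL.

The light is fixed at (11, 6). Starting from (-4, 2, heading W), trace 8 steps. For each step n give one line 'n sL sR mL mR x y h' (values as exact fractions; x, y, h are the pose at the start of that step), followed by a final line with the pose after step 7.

n=0: pose=(-4,2,W); sL=45/169, sR=9/29; mL=216/4901, mR=2826/4901; mL+mR=18/29 → advance +1; mR−mL=90/169 → turn +1·90°
n=1: pose=(-5,2,S); sL=18/41, sR=90/397; mL=-3456/16277, mR=10836/16277; mL+mR=180/397 → advance +1; mR−mL=36/41 → turn +1·90°
n=2: pose=(-5,1,E); sL=9/20, sR=9/26; mL=-27/260, mR=207/260; mL+mR=9/13 → advance +1; mR−mL=9/10 → turn +1·90°
n=3: pose=(-4,1,N); sL=10/37, sR=10/17; mL=200/629, mR=540/629; mL+mR=20/17 → advance +1; mR−mL=20/37 → turn +1·90°
n=4: pose=(-4,2,W); sL=45/169, sR=9/29; mL=216/4901, mR=2826/4901; mL+mR=18/29 → advance +1; mR−mL=90/169 → turn +1·90°
n=5: pose=(-5,2,S); sL=18/41, sR=90/397; mL=-3456/16277, mR=10836/16277; mL+mR=180/397 → advance +1; mR−mL=36/41 → turn +1·90°
n=6: pose=(-5,1,E); sL=9/20, sR=9/26; mL=-27/260, mR=207/260; mL+mR=9/13 → advance +1; mR−mL=9/10 → turn +1·90°
n=7: pose=(-4,1,N); sL=10/37, sR=10/17; mL=200/629, mR=540/629; mL+mR=20/17 → advance +1; mR−mL=20/37 → turn +1·90°

0 45/169 9/29 216/4901 2826/4901 -4 2 W
1 18/41 90/397 -3456/16277 10836/16277 -5 2 S
2 9/20 9/26 -27/260 207/260 -5 1 E
3 10/37 10/17 200/629 540/629 -4 1 N
4 45/169 9/29 216/4901 2826/4901 -4 2 W
5 18/41 90/397 -3456/16277 10836/16277 -5 2 S
6 9/20 9/26 -27/260 207/260 -5 1 E
7 10/37 10/17 200/629 540/629 -4 1 N
final -4 2 W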